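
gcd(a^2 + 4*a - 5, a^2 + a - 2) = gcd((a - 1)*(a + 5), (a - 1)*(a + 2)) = a - 1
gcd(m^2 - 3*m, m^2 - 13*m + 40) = 1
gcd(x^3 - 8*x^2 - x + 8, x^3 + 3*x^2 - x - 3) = x^2 - 1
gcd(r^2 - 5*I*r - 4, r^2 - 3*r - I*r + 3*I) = r - I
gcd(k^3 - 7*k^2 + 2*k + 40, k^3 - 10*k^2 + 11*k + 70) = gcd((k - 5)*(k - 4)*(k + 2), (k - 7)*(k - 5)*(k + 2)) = k^2 - 3*k - 10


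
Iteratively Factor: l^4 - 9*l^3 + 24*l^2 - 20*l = (l)*(l^3 - 9*l^2 + 24*l - 20) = l*(l - 2)*(l^2 - 7*l + 10) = l*(l - 2)^2*(l - 5)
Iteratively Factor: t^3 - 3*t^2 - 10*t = (t + 2)*(t^2 - 5*t) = t*(t + 2)*(t - 5)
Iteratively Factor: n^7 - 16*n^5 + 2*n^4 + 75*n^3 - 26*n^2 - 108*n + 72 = (n + 2)*(n^6 - 2*n^5 - 12*n^4 + 26*n^3 + 23*n^2 - 72*n + 36) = (n - 3)*(n + 2)*(n^5 + n^4 - 9*n^3 - n^2 + 20*n - 12) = (n - 3)*(n + 2)*(n + 3)*(n^4 - 2*n^3 - 3*n^2 + 8*n - 4) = (n - 3)*(n + 2)^2*(n + 3)*(n^3 - 4*n^2 + 5*n - 2) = (n - 3)*(n - 1)*(n + 2)^2*(n + 3)*(n^2 - 3*n + 2) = (n - 3)*(n - 1)^2*(n + 2)^2*(n + 3)*(n - 2)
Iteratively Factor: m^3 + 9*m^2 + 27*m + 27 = (m + 3)*(m^2 + 6*m + 9) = (m + 3)^2*(m + 3)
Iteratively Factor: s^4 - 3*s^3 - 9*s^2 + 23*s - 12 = (s - 1)*(s^3 - 2*s^2 - 11*s + 12) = (s - 1)*(s + 3)*(s^2 - 5*s + 4) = (s - 1)^2*(s + 3)*(s - 4)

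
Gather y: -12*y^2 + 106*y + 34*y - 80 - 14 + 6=-12*y^2 + 140*y - 88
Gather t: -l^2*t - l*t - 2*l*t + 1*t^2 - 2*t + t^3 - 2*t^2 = t^3 - t^2 + t*(-l^2 - 3*l - 2)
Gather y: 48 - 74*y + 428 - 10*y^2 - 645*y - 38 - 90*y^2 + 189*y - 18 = -100*y^2 - 530*y + 420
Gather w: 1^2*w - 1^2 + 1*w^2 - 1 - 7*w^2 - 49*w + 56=-6*w^2 - 48*w + 54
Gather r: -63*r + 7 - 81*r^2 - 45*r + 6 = -81*r^2 - 108*r + 13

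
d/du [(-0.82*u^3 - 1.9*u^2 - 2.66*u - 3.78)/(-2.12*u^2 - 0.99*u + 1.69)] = (1.7384*u^4 + 1.6236*u^3 - 7.9156*u^2 - 22.4492*u - 8.2376)/(4.4944*u^4 + 4.1976*u^3 - 6.1855*u^2 - 3.3462*u + 2.8561)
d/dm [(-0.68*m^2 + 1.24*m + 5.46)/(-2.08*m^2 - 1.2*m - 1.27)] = (3.3952*m^2 + 24.4408*m + 4.9772)/(4.3264*m^4 + 4.992*m^3 + 6.7232*m^2 + 3.048*m + 1.6129)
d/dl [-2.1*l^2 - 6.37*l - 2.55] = -4.2*l - 6.37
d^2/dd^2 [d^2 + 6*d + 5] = 2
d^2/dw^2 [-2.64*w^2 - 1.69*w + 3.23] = -5.28000000000000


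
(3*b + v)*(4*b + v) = 12*b^2 + 7*b*v + v^2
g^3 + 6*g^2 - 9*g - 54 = (g - 3)*(g + 3)*(g + 6)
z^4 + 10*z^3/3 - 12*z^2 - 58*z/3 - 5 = (z - 3)*(z + 1/3)*(z + 1)*(z + 5)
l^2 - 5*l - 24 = (l - 8)*(l + 3)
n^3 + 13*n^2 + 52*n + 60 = (n + 2)*(n + 5)*(n + 6)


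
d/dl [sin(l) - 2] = cos(l)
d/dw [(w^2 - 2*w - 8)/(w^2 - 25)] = 2*(w^2 - 17*w + 25)/(w^4 - 50*w^2 + 625)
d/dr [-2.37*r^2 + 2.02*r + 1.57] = 2.02 - 4.74*r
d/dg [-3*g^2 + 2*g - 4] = 2 - 6*g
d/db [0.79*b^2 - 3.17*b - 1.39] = 1.58*b - 3.17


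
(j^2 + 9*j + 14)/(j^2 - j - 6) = (j + 7)/(j - 3)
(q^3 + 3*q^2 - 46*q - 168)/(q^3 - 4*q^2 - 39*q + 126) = (q + 4)/(q - 3)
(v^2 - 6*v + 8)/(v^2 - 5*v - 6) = (-v^2 + 6*v - 8)/(-v^2 + 5*v + 6)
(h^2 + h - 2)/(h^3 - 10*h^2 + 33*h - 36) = (h^2 + h - 2)/(h^3 - 10*h^2 + 33*h - 36)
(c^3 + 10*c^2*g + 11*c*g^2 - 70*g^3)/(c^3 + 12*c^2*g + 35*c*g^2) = (c - 2*g)/c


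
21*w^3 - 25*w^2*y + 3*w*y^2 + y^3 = (-3*w + y)*(-w + y)*(7*w + y)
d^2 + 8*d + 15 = (d + 3)*(d + 5)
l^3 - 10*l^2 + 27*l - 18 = (l - 6)*(l - 3)*(l - 1)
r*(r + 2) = r^2 + 2*r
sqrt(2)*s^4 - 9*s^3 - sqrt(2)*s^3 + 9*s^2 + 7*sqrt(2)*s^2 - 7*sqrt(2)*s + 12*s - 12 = (s - 1)*(s - 3*sqrt(2))*(s - 2*sqrt(2))*(sqrt(2)*s + 1)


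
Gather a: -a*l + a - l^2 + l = a*(1 - l) - l^2 + l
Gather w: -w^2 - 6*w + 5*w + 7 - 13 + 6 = -w^2 - w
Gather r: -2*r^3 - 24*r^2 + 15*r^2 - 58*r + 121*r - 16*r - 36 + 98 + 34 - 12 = -2*r^3 - 9*r^2 + 47*r + 84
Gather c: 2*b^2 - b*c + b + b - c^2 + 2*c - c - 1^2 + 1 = 2*b^2 + 2*b - c^2 + c*(1 - b)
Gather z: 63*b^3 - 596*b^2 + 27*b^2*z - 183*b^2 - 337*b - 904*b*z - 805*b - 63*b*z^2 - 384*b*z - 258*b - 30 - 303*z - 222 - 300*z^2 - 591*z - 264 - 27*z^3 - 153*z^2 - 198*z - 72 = 63*b^3 - 779*b^2 - 1400*b - 27*z^3 + z^2*(-63*b - 453) + z*(27*b^2 - 1288*b - 1092) - 588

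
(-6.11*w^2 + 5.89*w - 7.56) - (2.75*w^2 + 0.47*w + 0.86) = -8.86*w^2 + 5.42*w - 8.42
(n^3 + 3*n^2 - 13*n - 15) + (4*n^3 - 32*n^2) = 5*n^3 - 29*n^2 - 13*n - 15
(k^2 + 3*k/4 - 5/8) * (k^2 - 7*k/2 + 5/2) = k^4 - 11*k^3/4 - 3*k^2/4 + 65*k/16 - 25/16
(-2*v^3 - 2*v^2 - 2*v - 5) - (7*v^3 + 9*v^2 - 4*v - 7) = -9*v^3 - 11*v^2 + 2*v + 2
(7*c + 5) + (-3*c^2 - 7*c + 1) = 6 - 3*c^2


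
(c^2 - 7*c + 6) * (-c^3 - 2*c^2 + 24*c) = -c^5 + 5*c^4 + 32*c^3 - 180*c^2 + 144*c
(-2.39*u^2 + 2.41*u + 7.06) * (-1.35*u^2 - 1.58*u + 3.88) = 3.2265*u^4 + 0.5227*u^3 - 22.612*u^2 - 1.804*u + 27.3928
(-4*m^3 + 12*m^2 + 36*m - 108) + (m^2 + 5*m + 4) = -4*m^3 + 13*m^2 + 41*m - 104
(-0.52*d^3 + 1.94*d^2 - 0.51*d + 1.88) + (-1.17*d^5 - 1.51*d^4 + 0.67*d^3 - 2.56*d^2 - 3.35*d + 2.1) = -1.17*d^5 - 1.51*d^4 + 0.15*d^3 - 0.62*d^2 - 3.86*d + 3.98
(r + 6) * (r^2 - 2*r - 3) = r^3 + 4*r^2 - 15*r - 18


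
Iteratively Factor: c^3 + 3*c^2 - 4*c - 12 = (c - 2)*(c^2 + 5*c + 6) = (c - 2)*(c + 3)*(c + 2)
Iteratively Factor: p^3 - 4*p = (p)*(p^2 - 4) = p*(p + 2)*(p - 2)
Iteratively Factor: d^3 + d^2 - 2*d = (d)*(d^2 + d - 2) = d*(d + 2)*(d - 1)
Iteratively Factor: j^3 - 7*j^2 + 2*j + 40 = (j + 2)*(j^2 - 9*j + 20) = (j - 4)*(j + 2)*(j - 5)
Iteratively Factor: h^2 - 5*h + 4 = (h - 4)*(h - 1)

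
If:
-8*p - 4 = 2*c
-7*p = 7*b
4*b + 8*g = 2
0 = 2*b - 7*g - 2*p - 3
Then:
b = 19/30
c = 8/15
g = -1/15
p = -19/30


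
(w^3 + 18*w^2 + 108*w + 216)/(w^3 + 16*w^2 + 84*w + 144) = (w + 6)/(w + 4)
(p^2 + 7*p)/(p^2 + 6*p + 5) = p*(p + 7)/(p^2 + 6*p + 5)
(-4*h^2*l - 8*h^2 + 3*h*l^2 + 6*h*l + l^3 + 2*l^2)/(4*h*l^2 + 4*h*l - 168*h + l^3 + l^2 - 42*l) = (-h*l - 2*h + l^2 + 2*l)/(l^2 + l - 42)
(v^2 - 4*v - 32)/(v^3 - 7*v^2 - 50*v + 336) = (v + 4)/(v^2 + v - 42)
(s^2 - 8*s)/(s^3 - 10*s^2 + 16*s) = 1/(s - 2)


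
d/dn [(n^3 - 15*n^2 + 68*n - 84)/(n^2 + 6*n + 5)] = (n^4 + 12*n^3 - 143*n^2 + 18*n + 844)/(n^4 + 12*n^3 + 46*n^2 + 60*n + 25)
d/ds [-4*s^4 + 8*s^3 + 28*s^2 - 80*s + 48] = -16*s^3 + 24*s^2 + 56*s - 80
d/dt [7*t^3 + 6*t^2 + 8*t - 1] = 21*t^2 + 12*t + 8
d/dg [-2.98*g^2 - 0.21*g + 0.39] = -5.96*g - 0.21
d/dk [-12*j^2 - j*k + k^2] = -j + 2*k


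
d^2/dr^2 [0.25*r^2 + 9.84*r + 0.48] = 0.500000000000000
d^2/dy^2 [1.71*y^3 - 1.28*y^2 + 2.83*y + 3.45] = 10.26*y - 2.56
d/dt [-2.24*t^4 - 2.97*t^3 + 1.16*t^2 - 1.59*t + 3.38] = -8.96*t^3 - 8.91*t^2 + 2.32*t - 1.59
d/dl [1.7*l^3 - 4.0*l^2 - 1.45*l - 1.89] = 5.1*l^2 - 8.0*l - 1.45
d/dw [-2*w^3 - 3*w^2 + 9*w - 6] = -6*w^2 - 6*w + 9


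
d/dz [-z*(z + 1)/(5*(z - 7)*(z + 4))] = 4*(z^2 + 14*z + 7)/(5*(z^4 - 6*z^3 - 47*z^2 + 168*z + 784))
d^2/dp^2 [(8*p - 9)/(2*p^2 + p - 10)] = 2*(2*(5 - 24*p)*(2*p^2 + p - 10) + (4*p + 1)^2*(8*p - 9))/(2*p^2 + p - 10)^3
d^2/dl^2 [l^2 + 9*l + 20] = 2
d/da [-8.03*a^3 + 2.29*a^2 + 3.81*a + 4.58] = -24.09*a^2 + 4.58*a + 3.81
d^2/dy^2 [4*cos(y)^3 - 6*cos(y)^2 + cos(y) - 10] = -4*cos(y) + 12*cos(2*y) - 9*cos(3*y)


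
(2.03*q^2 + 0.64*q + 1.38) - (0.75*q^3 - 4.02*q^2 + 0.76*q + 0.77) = -0.75*q^3 + 6.05*q^2 - 0.12*q + 0.61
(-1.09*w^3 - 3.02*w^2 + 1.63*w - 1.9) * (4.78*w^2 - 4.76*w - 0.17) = -5.2102*w^5 - 9.2472*w^4 + 22.3519*w^3 - 16.3274*w^2 + 8.7669*w + 0.323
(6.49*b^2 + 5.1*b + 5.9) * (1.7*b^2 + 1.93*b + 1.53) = 11.033*b^4 + 21.1957*b^3 + 29.8027*b^2 + 19.19*b + 9.027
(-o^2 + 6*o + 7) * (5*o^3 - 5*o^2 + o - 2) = -5*o^5 + 35*o^4 + 4*o^3 - 27*o^2 - 5*o - 14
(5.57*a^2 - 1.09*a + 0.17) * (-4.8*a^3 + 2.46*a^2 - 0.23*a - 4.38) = -26.736*a^5 + 18.9342*a^4 - 4.7785*a^3 - 23.7277*a^2 + 4.7351*a - 0.7446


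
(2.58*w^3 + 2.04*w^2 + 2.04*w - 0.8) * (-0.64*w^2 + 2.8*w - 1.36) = -1.6512*w^5 + 5.9184*w^4 + 0.897599999999999*w^3 + 3.4496*w^2 - 5.0144*w + 1.088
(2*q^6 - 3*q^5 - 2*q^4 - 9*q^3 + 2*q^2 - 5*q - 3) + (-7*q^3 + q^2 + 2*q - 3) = 2*q^6 - 3*q^5 - 2*q^4 - 16*q^3 + 3*q^2 - 3*q - 6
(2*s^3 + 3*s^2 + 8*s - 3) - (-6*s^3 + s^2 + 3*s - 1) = 8*s^3 + 2*s^2 + 5*s - 2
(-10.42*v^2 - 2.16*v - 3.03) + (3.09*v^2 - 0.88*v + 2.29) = -7.33*v^2 - 3.04*v - 0.74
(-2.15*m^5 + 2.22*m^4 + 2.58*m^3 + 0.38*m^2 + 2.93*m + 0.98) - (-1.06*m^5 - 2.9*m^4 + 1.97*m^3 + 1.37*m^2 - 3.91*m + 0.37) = -1.09*m^5 + 5.12*m^4 + 0.61*m^3 - 0.99*m^2 + 6.84*m + 0.61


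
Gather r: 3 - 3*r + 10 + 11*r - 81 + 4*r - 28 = 12*r - 96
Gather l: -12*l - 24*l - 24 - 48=-36*l - 72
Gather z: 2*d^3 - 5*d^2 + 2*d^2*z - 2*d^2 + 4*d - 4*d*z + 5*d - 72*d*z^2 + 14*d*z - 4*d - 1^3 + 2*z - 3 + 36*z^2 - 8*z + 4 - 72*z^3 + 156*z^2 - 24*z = 2*d^3 - 7*d^2 + 5*d - 72*z^3 + z^2*(192 - 72*d) + z*(2*d^2 + 10*d - 30)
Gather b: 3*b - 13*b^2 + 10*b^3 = 10*b^3 - 13*b^2 + 3*b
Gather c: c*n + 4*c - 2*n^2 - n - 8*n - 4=c*(n + 4) - 2*n^2 - 9*n - 4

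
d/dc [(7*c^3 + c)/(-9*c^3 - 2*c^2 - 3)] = (-14*c^4 + 18*c^3 - 61*c^2 - 3)/(81*c^6 + 36*c^5 + 4*c^4 + 54*c^3 + 12*c^2 + 9)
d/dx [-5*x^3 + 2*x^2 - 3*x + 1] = -15*x^2 + 4*x - 3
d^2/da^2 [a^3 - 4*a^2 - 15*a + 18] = 6*a - 8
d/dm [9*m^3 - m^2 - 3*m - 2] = 27*m^2 - 2*m - 3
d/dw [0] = 0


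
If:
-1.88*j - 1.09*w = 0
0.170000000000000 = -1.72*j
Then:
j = -0.10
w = 0.17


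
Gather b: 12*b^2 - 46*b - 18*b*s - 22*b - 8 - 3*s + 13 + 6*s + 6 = 12*b^2 + b*(-18*s - 68) + 3*s + 11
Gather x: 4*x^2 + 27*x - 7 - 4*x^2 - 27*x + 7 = 0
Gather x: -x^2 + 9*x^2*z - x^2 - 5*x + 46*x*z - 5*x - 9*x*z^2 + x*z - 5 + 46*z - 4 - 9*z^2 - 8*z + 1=x^2*(9*z - 2) + x*(-9*z^2 + 47*z - 10) - 9*z^2 + 38*z - 8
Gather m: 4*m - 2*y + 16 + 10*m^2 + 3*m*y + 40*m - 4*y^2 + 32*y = 10*m^2 + m*(3*y + 44) - 4*y^2 + 30*y + 16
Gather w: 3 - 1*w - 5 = -w - 2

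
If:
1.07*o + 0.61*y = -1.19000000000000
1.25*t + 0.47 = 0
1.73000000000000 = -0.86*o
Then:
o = -2.01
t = -0.38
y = 1.58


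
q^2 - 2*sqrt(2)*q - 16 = (q - 4*sqrt(2))*(q + 2*sqrt(2))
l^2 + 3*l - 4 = (l - 1)*(l + 4)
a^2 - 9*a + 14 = (a - 7)*(a - 2)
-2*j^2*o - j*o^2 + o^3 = o*(-2*j + o)*(j + o)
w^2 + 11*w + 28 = (w + 4)*(w + 7)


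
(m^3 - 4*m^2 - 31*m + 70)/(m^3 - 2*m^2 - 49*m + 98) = (m + 5)/(m + 7)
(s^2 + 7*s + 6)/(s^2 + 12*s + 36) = (s + 1)/(s + 6)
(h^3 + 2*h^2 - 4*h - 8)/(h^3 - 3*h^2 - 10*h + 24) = (h^2 + 4*h + 4)/(h^2 - h - 12)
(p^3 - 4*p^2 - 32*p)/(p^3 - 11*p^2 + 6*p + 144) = p*(p + 4)/(p^2 - 3*p - 18)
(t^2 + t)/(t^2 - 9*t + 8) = t*(t + 1)/(t^2 - 9*t + 8)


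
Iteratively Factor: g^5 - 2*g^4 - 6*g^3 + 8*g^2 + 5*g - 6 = (g + 2)*(g^4 - 4*g^3 + 2*g^2 + 4*g - 3) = (g - 1)*(g + 2)*(g^3 - 3*g^2 - g + 3) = (g - 1)^2*(g + 2)*(g^2 - 2*g - 3) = (g - 1)^2*(g + 1)*(g + 2)*(g - 3)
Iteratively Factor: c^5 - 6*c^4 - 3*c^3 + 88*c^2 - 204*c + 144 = (c - 2)*(c^4 - 4*c^3 - 11*c^2 + 66*c - 72) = (c - 2)*(c + 4)*(c^3 - 8*c^2 + 21*c - 18) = (c - 3)*(c - 2)*(c + 4)*(c^2 - 5*c + 6) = (c - 3)*(c - 2)^2*(c + 4)*(c - 3)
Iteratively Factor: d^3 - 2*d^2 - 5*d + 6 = (d - 3)*(d^2 + d - 2) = (d - 3)*(d + 2)*(d - 1)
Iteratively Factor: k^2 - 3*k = (k)*(k - 3)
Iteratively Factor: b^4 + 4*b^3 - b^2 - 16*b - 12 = (b + 2)*(b^3 + 2*b^2 - 5*b - 6) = (b - 2)*(b + 2)*(b^2 + 4*b + 3) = (b - 2)*(b + 2)*(b + 3)*(b + 1)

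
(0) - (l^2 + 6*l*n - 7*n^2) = -l^2 - 6*l*n + 7*n^2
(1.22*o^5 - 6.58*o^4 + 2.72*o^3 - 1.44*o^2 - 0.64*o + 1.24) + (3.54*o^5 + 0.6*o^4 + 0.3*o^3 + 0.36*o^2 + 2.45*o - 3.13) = 4.76*o^5 - 5.98*o^4 + 3.02*o^3 - 1.08*o^2 + 1.81*o - 1.89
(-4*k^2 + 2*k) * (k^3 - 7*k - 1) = -4*k^5 + 2*k^4 + 28*k^3 - 10*k^2 - 2*k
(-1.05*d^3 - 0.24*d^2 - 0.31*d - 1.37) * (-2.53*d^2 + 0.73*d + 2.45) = 2.6565*d^5 - 0.1593*d^4 - 1.9634*d^3 + 2.6518*d^2 - 1.7596*d - 3.3565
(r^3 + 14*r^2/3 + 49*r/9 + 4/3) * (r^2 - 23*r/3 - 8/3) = r^5 - 3*r^4 - 33*r^3 - 1427*r^2/27 - 668*r/27 - 32/9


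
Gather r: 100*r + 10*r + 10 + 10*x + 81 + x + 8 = 110*r + 11*x + 99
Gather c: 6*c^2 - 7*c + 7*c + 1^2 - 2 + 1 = 6*c^2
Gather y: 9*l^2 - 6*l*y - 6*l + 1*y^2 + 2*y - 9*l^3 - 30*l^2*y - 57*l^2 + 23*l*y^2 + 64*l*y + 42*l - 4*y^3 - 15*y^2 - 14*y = -9*l^3 - 48*l^2 + 36*l - 4*y^3 + y^2*(23*l - 14) + y*(-30*l^2 + 58*l - 12)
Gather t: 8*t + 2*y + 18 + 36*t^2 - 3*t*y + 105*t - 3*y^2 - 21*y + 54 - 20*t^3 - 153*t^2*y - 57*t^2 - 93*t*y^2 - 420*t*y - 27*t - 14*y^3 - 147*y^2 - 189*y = -20*t^3 + t^2*(-153*y - 21) + t*(-93*y^2 - 423*y + 86) - 14*y^3 - 150*y^2 - 208*y + 72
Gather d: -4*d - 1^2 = -4*d - 1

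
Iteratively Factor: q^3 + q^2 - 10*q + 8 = (q + 4)*(q^2 - 3*q + 2) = (q - 1)*(q + 4)*(q - 2)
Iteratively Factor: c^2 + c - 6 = (c + 3)*(c - 2)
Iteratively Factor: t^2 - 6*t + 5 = (t - 5)*(t - 1)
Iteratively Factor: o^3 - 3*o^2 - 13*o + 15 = (o + 3)*(o^2 - 6*o + 5) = (o - 5)*(o + 3)*(o - 1)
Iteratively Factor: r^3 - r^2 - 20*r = (r - 5)*(r^2 + 4*r) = (r - 5)*(r + 4)*(r)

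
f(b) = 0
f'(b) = 0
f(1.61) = 0.00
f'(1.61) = 0.00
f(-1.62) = 0.00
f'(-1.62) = 0.00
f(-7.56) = 0.00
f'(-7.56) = 0.00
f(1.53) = 0.00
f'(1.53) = 0.00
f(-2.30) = 0.00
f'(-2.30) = 0.00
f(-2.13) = 0.00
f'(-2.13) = 0.00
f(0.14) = 0.00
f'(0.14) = 0.00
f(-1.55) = 0.00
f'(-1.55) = 0.00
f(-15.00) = 0.00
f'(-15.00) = 0.00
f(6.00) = 0.00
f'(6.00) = 0.00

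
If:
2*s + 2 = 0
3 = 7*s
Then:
No Solution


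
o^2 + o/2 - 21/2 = (o - 3)*(o + 7/2)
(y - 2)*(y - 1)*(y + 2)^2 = y^4 + y^3 - 6*y^2 - 4*y + 8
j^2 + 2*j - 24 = (j - 4)*(j + 6)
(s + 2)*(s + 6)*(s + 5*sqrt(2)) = s^3 + 5*sqrt(2)*s^2 + 8*s^2 + 12*s + 40*sqrt(2)*s + 60*sqrt(2)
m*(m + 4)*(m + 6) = m^3 + 10*m^2 + 24*m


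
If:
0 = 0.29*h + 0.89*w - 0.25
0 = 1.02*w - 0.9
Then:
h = -1.85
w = 0.88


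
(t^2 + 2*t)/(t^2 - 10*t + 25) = t*(t + 2)/(t^2 - 10*t + 25)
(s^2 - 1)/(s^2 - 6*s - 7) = (s - 1)/(s - 7)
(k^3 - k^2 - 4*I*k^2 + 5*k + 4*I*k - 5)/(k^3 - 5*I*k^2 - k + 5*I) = (k + I)/(k + 1)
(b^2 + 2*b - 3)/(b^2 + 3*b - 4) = (b + 3)/(b + 4)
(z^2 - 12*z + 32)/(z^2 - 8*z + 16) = (z - 8)/(z - 4)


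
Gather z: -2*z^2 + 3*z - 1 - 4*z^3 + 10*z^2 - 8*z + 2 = -4*z^3 + 8*z^2 - 5*z + 1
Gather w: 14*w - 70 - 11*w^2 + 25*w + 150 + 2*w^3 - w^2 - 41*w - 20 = 2*w^3 - 12*w^2 - 2*w + 60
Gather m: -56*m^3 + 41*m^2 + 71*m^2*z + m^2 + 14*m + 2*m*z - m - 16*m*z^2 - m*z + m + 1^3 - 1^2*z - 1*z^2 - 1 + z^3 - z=-56*m^3 + m^2*(71*z + 42) + m*(-16*z^2 + z + 14) + z^3 - z^2 - 2*z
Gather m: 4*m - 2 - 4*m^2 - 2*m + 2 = -4*m^2 + 2*m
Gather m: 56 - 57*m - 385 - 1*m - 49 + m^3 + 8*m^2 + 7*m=m^3 + 8*m^2 - 51*m - 378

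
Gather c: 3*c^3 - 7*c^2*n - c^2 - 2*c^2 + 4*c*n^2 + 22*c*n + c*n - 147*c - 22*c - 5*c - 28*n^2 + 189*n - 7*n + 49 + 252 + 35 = 3*c^3 + c^2*(-7*n - 3) + c*(4*n^2 + 23*n - 174) - 28*n^2 + 182*n + 336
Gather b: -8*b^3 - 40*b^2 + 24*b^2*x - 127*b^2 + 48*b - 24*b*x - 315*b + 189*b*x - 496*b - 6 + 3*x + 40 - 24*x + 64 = -8*b^3 + b^2*(24*x - 167) + b*(165*x - 763) - 21*x + 98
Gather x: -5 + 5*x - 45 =5*x - 50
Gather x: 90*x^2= 90*x^2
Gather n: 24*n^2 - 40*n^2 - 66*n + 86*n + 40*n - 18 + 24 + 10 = -16*n^2 + 60*n + 16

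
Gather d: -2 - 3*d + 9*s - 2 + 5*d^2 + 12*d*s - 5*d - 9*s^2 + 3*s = 5*d^2 + d*(12*s - 8) - 9*s^2 + 12*s - 4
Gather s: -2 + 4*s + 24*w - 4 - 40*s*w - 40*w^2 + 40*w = s*(4 - 40*w) - 40*w^2 + 64*w - 6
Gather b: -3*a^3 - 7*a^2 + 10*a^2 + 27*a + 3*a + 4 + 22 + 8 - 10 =-3*a^3 + 3*a^2 + 30*a + 24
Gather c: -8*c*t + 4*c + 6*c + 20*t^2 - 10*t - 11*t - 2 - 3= c*(10 - 8*t) + 20*t^2 - 21*t - 5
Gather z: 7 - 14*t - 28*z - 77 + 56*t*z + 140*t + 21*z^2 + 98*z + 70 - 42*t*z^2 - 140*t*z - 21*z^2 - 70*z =-42*t*z^2 - 84*t*z + 126*t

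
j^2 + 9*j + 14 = (j + 2)*(j + 7)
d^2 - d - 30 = (d - 6)*(d + 5)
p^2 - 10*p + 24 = (p - 6)*(p - 4)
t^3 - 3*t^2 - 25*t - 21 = (t - 7)*(t + 1)*(t + 3)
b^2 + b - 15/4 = (b - 3/2)*(b + 5/2)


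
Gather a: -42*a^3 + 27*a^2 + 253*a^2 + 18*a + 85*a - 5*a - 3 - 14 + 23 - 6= -42*a^3 + 280*a^2 + 98*a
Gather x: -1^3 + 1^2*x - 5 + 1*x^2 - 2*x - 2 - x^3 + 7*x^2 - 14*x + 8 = -x^3 + 8*x^2 - 15*x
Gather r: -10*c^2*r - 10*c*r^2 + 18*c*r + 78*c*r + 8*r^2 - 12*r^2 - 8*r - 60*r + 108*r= r^2*(-10*c - 4) + r*(-10*c^2 + 96*c + 40)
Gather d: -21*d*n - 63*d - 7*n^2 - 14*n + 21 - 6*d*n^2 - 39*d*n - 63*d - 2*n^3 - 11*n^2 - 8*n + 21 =d*(-6*n^2 - 60*n - 126) - 2*n^3 - 18*n^2 - 22*n + 42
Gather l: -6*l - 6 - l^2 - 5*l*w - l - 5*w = -l^2 + l*(-5*w - 7) - 5*w - 6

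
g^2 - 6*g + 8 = (g - 4)*(g - 2)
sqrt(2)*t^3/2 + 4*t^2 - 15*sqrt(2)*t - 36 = (t - 3*sqrt(2))*(t + 6*sqrt(2))*(sqrt(2)*t/2 + 1)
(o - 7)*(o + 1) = o^2 - 6*o - 7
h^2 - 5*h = h*(h - 5)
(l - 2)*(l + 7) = l^2 + 5*l - 14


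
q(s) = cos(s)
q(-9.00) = -0.91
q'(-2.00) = 0.91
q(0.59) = 0.83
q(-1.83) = -0.26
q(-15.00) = -0.76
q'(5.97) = 0.31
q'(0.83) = -0.74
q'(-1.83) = 0.97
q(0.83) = 0.67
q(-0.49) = 0.88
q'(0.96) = -0.82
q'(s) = -sin(s)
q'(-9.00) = 0.41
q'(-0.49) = 0.47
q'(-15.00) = 0.65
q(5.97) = 0.95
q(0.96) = 0.57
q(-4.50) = -0.21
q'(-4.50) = -0.98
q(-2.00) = -0.42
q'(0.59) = -0.56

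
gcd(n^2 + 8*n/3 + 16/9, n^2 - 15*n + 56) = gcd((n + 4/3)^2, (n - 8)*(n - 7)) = 1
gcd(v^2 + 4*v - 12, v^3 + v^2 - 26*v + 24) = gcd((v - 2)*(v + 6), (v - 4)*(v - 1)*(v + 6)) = v + 6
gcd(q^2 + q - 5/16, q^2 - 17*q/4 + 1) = q - 1/4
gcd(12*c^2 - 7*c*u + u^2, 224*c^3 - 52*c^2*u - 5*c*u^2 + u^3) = -4*c + u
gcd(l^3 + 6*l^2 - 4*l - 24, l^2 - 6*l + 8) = l - 2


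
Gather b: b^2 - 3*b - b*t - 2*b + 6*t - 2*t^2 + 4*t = b^2 + b*(-t - 5) - 2*t^2 + 10*t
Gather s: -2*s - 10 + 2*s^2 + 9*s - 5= 2*s^2 + 7*s - 15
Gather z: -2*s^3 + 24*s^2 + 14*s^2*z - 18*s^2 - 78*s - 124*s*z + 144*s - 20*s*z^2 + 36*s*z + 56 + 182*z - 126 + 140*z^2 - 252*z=-2*s^3 + 6*s^2 + 66*s + z^2*(140 - 20*s) + z*(14*s^2 - 88*s - 70) - 70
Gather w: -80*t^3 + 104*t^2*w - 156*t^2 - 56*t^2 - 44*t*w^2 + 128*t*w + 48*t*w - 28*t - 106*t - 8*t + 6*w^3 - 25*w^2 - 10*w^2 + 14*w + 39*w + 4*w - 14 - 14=-80*t^3 - 212*t^2 - 142*t + 6*w^3 + w^2*(-44*t - 35) + w*(104*t^2 + 176*t + 57) - 28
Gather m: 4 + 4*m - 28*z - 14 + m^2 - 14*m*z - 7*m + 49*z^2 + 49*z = m^2 + m*(-14*z - 3) + 49*z^2 + 21*z - 10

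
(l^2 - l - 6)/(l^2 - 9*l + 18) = (l + 2)/(l - 6)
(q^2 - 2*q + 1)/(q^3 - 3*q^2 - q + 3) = (q - 1)/(q^2 - 2*q - 3)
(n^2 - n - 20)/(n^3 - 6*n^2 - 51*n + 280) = (n + 4)/(n^2 - n - 56)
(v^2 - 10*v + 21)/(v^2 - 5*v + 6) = (v - 7)/(v - 2)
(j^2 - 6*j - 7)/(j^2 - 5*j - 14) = (j + 1)/(j + 2)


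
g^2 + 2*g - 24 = (g - 4)*(g + 6)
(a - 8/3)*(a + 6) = a^2 + 10*a/3 - 16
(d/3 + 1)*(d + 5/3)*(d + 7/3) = d^3/3 + 7*d^2/3 + 143*d/27 + 35/9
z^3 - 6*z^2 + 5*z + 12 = (z - 4)*(z - 3)*(z + 1)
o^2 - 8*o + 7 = (o - 7)*(o - 1)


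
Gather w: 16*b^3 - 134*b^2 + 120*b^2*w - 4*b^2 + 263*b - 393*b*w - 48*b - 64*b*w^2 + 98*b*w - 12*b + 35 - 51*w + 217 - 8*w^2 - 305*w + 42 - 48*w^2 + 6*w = 16*b^3 - 138*b^2 + 203*b + w^2*(-64*b - 56) + w*(120*b^2 - 295*b - 350) + 294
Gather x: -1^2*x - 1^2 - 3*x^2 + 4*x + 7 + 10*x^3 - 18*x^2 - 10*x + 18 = 10*x^3 - 21*x^2 - 7*x + 24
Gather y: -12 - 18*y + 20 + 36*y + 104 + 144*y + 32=162*y + 144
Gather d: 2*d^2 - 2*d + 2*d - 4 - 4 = 2*d^2 - 8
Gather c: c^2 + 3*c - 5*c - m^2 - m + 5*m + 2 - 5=c^2 - 2*c - m^2 + 4*m - 3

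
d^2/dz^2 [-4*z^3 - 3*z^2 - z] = -24*z - 6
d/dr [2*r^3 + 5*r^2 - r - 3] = 6*r^2 + 10*r - 1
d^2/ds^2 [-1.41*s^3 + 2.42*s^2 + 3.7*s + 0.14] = 4.84 - 8.46*s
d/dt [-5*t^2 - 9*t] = -10*t - 9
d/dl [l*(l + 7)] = 2*l + 7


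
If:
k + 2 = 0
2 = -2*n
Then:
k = -2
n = -1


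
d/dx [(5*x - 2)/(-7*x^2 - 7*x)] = (5*x^2 - 4*x - 2)/(7*x^2*(x^2 + 2*x + 1))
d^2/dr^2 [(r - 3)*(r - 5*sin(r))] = (5*r - 15)*sin(r) - 10*cos(r) + 2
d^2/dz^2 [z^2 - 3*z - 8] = 2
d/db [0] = 0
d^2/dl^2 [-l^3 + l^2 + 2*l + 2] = 2 - 6*l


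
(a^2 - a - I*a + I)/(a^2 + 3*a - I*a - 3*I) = (a - 1)/(a + 3)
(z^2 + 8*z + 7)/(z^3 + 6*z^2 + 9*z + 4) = (z + 7)/(z^2 + 5*z + 4)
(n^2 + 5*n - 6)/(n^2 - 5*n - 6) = (-n^2 - 5*n + 6)/(-n^2 + 5*n + 6)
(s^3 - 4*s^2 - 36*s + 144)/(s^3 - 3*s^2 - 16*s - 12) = (s^2 + 2*s - 24)/(s^2 + 3*s + 2)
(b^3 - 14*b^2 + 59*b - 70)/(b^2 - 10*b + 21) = (b^2 - 7*b + 10)/(b - 3)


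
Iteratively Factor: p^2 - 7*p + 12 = (p - 4)*(p - 3)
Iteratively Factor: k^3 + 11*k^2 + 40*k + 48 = (k + 3)*(k^2 + 8*k + 16) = (k + 3)*(k + 4)*(k + 4)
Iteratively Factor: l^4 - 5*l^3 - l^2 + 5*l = (l - 5)*(l^3 - l) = (l - 5)*(l + 1)*(l^2 - l) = l*(l - 5)*(l + 1)*(l - 1)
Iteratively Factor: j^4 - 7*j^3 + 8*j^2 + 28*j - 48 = (j - 4)*(j^3 - 3*j^2 - 4*j + 12) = (j - 4)*(j + 2)*(j^2 - 5*j + 6) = (j - 4)*(j - 3)*(j + 2)*(j - 2)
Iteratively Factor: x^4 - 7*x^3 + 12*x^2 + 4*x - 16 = (x - 4)*(x^3 - 3*x^2 + 4) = (x - 4)*(x - 2)*(x^2 - x - 2) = (x - 4)*(x - 2)^2*(x + 1)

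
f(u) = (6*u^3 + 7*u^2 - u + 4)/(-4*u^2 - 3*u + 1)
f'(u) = (8*u + 3)*(6*u^3 + 7*u^2 - u + 4)/(-4*u^2 - 3*u + 1)^2 + (18*u^2 + 14*u - 1)/(-4*u^2 - 3*u + 1) = (-24*u^4 - 36*u^3 - 7*u^2 + 46*u + 11)/(16*u^4 + 24*u^3 + u^2 - 6*u + 1)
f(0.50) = -4.00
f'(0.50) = 11.67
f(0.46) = -4.57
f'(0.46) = 17.35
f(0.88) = -2.67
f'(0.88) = 0.32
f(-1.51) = -0.23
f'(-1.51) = -5.84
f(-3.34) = 4.11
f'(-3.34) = -1.65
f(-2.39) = 2.42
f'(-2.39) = -2.00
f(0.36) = -8.07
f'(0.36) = 68.62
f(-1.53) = -0.11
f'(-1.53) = -5.50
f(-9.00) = 12.82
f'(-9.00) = -1.51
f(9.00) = -14.10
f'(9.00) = -1.50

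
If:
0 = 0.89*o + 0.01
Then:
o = -0.01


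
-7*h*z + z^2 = z*(-7*h + z)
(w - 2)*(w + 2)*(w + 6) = w^3 + 6*w^2 - 4*w - 24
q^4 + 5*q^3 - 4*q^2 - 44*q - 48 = (q - 3)*(q + 2)^2*(q + 4)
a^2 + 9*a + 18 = (a + 3)*(a + 6)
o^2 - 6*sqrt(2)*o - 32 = (o - 8*sqrt(2))*(o + 2*sqrt(2))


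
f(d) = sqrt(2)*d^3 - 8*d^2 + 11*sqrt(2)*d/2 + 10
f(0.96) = 11.35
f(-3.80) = -212.68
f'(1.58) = -6.91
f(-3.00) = -123.52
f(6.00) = 74.14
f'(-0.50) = 16.84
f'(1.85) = -7.30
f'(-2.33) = 68.09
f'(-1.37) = 37.66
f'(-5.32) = 212.98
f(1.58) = 7.90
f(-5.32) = -470.74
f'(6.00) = 64.51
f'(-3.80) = 129.84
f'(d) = 3*sqrt(2)*d^2 - 16*d + 11*sqrt(2)/2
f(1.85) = 5.96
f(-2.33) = -69.44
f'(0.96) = -3.67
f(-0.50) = 3.93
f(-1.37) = -19.31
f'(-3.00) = 93.96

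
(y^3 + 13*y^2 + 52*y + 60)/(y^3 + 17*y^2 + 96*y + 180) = (y + 2)/(y + 6)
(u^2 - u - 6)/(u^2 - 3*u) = (u + 2)/u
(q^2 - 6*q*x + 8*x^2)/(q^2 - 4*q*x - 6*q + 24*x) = (q - 2*x)/(q - 6)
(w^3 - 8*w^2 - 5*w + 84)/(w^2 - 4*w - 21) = w - 4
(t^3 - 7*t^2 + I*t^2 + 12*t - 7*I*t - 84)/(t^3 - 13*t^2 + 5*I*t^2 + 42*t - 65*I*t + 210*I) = (t^2 + I*t + 12)/(t^2 + t*(-6 + 5*I) - 30*I)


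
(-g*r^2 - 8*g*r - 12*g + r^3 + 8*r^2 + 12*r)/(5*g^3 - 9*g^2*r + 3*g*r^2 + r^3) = (r^2 + 8*r + 12)/(-5*g^2 + 4*g*r + r^2)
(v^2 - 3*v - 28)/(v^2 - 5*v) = (v^2 - 3*v - 28)/(v*(v - 5))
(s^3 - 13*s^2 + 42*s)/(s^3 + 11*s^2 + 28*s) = (s^2 - 13*s + 42)/(s^2 + 11*s + 28)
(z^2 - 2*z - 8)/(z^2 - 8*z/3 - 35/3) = 3*(-z^2 + 2*z + 8)/(-3*z^2 + 8*z + 35)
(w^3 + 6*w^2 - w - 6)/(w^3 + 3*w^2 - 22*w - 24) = (w - 1)/(w - 4)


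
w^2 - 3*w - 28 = (w - 7)*(w + 4)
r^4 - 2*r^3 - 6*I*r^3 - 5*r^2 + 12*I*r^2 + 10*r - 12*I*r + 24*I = (r - 2)*(r - 4*I)*(r - 3*I)*(r + I)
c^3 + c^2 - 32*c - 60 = (c - 6)*(c + 2)*(c + 5)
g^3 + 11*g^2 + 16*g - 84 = (g - 2)*(g + 6)*(g + 7)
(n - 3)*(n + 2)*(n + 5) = n^3 + 4*n^2 - 11*n - 30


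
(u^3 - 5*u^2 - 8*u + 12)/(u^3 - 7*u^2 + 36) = (u - 1)/(u - 3)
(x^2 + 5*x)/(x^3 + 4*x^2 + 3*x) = (x + 5)/(x^2 + 4*x + 3)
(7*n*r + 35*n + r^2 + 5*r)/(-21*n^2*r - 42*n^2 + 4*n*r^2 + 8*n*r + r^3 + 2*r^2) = (r + 5)/(-3*n*r - 6*n + r^2 + 2*r)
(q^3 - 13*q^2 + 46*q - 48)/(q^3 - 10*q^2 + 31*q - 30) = (q - 8)/(q - 5)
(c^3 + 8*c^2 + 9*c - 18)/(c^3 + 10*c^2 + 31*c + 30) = (c^2 + 5*c - 6)/(c^2 + 7*c + 10)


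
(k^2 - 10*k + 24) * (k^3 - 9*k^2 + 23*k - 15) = k^5 - 19*k^4 + 137*k^3 - 461*k^2 + 702*k - 360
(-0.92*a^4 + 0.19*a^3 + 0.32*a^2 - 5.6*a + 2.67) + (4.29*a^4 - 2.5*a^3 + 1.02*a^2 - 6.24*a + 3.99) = 3.37*a^4 - 2.31*a^3 + 1.34*a^2 - 11.84*a + 6.66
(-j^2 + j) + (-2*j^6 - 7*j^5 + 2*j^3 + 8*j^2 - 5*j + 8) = -2*j^6 - 7*j^5 + 2*j^3 + 7*j^2 - 4*j + 8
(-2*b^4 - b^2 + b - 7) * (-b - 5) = 2*b^5 + 10*b^4 + b^3 + 4*b^2 + 2*b + 35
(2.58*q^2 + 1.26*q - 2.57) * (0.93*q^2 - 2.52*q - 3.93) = 2.3994*q^4 - 5.3298*q^3 - 15.7047*q^2 + 1.5246*q + 10.1001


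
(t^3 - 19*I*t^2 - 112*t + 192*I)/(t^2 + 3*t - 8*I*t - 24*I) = (t^2 - 11*I*t - 24)/(t + 3)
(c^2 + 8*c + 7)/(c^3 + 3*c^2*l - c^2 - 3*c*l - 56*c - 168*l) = (c + 1)/(c^2 + 3*c*l - 8*c - 24*l)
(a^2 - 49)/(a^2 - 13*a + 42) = (a + 7)/(a - 6)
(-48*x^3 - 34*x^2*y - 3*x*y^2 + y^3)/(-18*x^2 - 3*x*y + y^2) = (16*x^2 + 6*x*y - y^2)/(6*x - y)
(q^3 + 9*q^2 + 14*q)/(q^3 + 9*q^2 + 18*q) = (q^2 + 9*q + 14)/(q^2 + 9*q + 18)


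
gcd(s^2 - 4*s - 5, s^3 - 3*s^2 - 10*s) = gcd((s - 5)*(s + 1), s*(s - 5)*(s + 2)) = s - 5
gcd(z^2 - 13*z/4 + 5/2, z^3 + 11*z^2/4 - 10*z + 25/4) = z - 5/4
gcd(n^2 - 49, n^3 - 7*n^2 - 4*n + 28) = n - 7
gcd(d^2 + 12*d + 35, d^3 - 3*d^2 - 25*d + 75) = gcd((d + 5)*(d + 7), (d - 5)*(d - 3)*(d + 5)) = d + 5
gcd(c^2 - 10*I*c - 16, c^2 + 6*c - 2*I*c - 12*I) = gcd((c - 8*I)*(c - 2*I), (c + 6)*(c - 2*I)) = c - 2*I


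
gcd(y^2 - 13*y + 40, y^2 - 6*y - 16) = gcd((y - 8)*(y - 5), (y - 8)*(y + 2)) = y - 8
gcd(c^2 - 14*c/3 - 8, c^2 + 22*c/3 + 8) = c + 4/3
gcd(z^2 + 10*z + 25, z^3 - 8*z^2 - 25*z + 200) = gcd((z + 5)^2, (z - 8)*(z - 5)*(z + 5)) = z + 5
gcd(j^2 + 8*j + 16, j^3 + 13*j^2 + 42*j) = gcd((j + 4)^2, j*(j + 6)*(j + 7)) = 1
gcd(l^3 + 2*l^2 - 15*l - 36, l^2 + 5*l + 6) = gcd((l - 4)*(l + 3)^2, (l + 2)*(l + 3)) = l + 3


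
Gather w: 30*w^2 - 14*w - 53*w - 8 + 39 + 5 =30*w^2 - 67*w + 36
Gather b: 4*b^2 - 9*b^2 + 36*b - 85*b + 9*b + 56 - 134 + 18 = -5*b^2 - 40*b - 60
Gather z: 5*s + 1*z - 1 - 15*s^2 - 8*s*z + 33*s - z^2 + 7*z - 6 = -15*s^2 + 38*s - z^2 + z*(8 - 8*s) - 7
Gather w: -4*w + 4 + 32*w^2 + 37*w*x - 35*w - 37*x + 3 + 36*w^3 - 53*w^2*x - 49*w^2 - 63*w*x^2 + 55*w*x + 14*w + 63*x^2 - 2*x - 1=36*w^3 + w^2*(-53*x - 17) + w*(-63*x^2 + 92*x - 25) + 63*x^2 - 39*x + 6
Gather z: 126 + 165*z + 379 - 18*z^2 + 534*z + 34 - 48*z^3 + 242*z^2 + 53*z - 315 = -48*z^3 + 224*z^2 + 752*z + 224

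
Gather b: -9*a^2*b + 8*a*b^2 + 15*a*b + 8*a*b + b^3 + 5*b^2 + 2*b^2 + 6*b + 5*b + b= b^3 + b^2*(8*a + 7) + b*(-9*a^2 + 23*a + 12)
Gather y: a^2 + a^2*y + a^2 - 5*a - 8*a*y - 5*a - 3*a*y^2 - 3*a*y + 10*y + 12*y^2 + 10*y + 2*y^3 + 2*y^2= 2*a^2 - 10*a + 2*y^3 + y^2*(14 - 3*a) + y*(a^2 - 11*a + 20)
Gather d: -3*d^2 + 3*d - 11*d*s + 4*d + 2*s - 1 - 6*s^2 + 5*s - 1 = -3*d^2 + d*(7 - 11*s) - 6*s^2 + 7*s - 2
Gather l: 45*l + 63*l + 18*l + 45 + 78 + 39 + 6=126*l + 168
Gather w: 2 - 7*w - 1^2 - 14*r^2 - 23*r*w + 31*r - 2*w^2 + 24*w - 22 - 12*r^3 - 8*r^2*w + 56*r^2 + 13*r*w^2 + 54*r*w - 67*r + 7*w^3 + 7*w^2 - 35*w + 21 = -12*r^3 + 42*r^2 - 36*r + 7*w^3 + w^2*(13*r + 5) + w*(-8*r^2 + 31*r - 18)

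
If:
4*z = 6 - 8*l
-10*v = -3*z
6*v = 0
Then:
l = 3/4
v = 0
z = 0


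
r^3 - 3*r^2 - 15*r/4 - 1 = (r - 4)*(r + 1/2)^2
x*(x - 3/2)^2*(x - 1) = x^4 - 4*x^3 + 21*x^2/4 - 9*x/4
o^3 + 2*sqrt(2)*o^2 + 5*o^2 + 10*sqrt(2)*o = o*(o + 5)*(o + 2*sqrt(2))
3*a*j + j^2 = j*(3*a + j)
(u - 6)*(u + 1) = u^2 - 5*u - 6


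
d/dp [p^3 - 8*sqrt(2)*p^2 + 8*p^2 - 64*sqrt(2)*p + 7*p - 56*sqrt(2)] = 3*p^2 - 16*sqrt(2)*p + 16*p - 64*sqrt(2) + 7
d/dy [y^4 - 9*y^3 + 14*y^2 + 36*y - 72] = 4*y^3 - 27*y^2 + 28*y + 36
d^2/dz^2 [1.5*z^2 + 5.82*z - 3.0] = 3.00000000000000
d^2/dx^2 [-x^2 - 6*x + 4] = -2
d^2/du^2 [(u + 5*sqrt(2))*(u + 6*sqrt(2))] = 2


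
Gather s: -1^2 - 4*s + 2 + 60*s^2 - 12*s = 60*s^2 - 16*s + 1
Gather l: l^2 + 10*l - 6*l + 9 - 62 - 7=l^2 + 4*l - 60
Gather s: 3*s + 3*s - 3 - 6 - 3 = 6*s - 12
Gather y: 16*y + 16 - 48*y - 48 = -32*y - 32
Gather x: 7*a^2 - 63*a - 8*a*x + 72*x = 7*a^2 - 63*a + x*(72 - 8*a)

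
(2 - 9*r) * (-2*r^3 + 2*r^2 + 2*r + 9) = 18*r^4 - 22*r^3 - 14*r^2 - 77*r + 18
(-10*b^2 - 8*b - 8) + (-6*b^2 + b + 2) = -16*b^2 - 7*b - 6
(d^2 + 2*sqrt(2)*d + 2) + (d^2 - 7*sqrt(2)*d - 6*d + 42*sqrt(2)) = 2*d^2 - 5*sqrt(2)*d - 6*d + 2 + 42*sqrt(2)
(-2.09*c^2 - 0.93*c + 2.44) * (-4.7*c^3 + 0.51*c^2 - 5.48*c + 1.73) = 9.823*c^5 + 3.3051*c^4 - 0.489099999999999*c^3 + 2.7251*c^2 - 14.9801*c + 4.2212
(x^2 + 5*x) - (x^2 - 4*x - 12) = 9*x + 12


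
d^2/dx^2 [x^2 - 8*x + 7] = 2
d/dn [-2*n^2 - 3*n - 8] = -4*n - 3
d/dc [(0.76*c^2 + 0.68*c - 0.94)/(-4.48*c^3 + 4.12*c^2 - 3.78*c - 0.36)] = (3.4048*c^4 + 6.0928*c^3 - 18.308*c^2 + 7.1984*c - 3.798)/(20.0704*c^6 - 36.9152*c^5 + 50.8432*c^4 - 27.9216*c^3 + 11.322*c^2 + 2.7216*c + 0.1296)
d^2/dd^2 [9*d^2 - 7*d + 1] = 18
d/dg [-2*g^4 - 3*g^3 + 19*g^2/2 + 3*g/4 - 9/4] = -8*g^3 - 9*g^2 + 19*g + 3/4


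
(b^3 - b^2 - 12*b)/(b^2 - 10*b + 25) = b*(b^2 - b - 12)/(b^2 - 10*b + 25)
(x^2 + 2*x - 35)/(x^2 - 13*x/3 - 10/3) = 3*(x + 7)/(3*x + 2)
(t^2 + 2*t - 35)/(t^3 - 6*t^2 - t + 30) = (t + 7)/(t^2 - t - 6)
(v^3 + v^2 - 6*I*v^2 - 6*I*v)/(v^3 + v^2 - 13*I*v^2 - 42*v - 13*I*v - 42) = v/(v - 7*I)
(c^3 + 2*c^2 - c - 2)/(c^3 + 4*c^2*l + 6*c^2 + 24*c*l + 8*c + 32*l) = (c^2 - 1)/(c^2 + 4*c*l + 4*c + 16*l)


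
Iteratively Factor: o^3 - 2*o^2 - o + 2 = (o - 1)*(o^2 - o - 2) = (o - 1)*(o + 1)*(o - 2)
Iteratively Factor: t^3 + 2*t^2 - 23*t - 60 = (t + 3)*(t^2 - t - 20) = (t + 3)*(t + 4)*(t - 5)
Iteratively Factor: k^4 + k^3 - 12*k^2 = (k)*(k^3 + k^2 - 12*k) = k^2*(k^2 + k - 12) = k^2*(k + 4)*(k - 3)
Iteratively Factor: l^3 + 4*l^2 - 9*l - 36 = (l + 4)*(l^2 - 9) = (l + 3)*(l + 4)*(l - 3)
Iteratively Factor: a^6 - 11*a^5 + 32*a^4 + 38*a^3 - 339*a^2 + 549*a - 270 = (a - 3)*(a^5 - 8*a^4 + 8*a^3 + 62*a^2 - 153*a + 90) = (a - 3)*(a + 3)*(a^4 - 11*a^3 + 41*a^2 - 61*a + 30) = (a - 5)*(a - 3)*(a + 3)*(a^3 - 6*a^2 + 11*a - 6) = (a - 5)*(a - 3)*(a - 2)*(a + 3)*(a^2 - 4*a + 3) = (a - 5)*(a - 3)^2*(a - 2)*(a + 3)*(a - 1)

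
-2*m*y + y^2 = y*(-2*m + y)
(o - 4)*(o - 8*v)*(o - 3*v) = o^3 - 11*o^2*v - 4*o^2 + 24*o*v^2 + 44*o*v - 96*v^2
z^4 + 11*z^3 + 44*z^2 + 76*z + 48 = (z + 2)^2*(z + 3)*(z + 4)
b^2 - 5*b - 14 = (b - 7)*(b + 2)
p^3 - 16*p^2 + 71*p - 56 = (p - 8)*(p - 7)*(p - 1)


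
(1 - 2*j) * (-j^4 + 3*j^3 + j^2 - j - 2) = 2*j^5 - 7*j^4 + j^3 + 3*j^2 + 3*j - 2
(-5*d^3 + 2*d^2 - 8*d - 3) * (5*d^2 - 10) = -25*d^5 + 10*d^4 + 10*d^3 - 35*d^2 + 80*d + 30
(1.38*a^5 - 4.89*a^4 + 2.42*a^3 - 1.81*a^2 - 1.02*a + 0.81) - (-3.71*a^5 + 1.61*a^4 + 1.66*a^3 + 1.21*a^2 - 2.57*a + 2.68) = 5.09*a^5 - 6.5*a^4 + 0.76*a^3 - 3.02*a^2 + 1.55*a - 1.87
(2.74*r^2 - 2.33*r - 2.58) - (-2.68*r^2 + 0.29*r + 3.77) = 5.42*r^2 - 2.62*r - 6.35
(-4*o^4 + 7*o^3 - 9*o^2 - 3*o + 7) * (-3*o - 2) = 12*o^5 - 13*o^4 + 13*o^3 + 27*o^2 - 15*o - 14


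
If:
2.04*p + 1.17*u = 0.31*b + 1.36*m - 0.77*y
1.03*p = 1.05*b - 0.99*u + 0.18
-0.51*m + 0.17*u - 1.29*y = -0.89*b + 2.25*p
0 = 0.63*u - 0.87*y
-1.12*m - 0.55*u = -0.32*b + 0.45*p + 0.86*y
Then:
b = -0.24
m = -0.05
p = -0.09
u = 0.02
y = 0.01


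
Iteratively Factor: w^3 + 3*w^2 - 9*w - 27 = (w - 3)*(w^2 + 6*w + 9) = (w - 3)*(w + 3)*(w + 3)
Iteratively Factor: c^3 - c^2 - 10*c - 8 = (c + 1)*(c^2 - 2*c - 8) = (c + 1)*(c + 2)*(c - 4)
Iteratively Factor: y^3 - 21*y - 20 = (y + 4)*(y^2 - 4*y - 5) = (y - 5)*(y + 4)*(y + 1)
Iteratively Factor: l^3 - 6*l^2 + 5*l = (l - 5)*(l^2 - l) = l*(l - 5)*(l - 1)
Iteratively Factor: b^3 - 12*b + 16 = (b - 2)*(b^2 + 2*b - 8) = (b - 2)^2*(b + 4)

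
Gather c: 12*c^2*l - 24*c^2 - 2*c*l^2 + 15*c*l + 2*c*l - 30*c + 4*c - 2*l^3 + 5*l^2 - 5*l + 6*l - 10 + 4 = c^2*(12*l - 24) + c*(-2*l^2 + 17*l - 26) - 2*l^3 + 5*l^2 + l - 6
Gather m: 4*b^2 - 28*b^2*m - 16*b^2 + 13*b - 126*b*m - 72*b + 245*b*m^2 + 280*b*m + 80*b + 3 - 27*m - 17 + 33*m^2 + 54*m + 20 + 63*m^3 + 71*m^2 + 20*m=-12*b^2 + 21*b + 63*m^3 + m^2*(245*b + 104) + m*(-28*b^2 + 154*b + 47) + 6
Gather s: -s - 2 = -s - 2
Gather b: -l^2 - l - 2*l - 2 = -l^2 - 3*l - 2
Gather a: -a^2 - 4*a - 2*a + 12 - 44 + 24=-a^2 - 6*a - 8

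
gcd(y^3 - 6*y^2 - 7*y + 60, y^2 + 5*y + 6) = y + 3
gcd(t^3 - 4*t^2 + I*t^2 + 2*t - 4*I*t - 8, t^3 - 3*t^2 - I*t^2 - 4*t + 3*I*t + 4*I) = t^2 + t*(-4 - I) + 4*I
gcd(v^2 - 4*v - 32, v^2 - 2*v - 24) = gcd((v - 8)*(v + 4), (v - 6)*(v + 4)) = v + 4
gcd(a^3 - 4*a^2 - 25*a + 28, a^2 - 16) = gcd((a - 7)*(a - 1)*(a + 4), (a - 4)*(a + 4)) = a + 4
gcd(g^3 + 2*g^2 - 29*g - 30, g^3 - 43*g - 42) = g^2 + 7*g + 6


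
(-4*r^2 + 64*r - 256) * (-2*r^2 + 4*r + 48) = 8*r^4 - 144*r^3 + 576*r^2 + 2048*r - 12288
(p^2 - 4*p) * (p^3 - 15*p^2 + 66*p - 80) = p^5 - 19*p^4 + 126*p^3 - 344*p^2 + 320*p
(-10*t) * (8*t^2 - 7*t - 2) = -80*t^3 + 70*t^2 + 20*t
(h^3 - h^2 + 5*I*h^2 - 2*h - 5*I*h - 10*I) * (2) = 2*h^3 - 2*h^2 + 10*I*h^2 - 4*h - 10*I*h - 20*I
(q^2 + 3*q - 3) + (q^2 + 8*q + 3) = 2*q^2 + 11*q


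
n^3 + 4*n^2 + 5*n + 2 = (n + 1)^2*(n + 2)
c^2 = c^2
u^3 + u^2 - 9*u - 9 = (u - 3)*(u + 1)*(u + 3)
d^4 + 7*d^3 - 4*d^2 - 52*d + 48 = (d - 2)*(d - 1)*(d + 4)*(d + 6)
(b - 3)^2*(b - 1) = b^3 - 7*b^2 + 15*b - 9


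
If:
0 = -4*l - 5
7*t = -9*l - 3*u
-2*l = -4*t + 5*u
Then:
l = -5/4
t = 195/188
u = 125/94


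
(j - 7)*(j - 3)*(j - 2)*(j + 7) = j^4 - 5*j^3 - 43*j^2 + 245*j - 294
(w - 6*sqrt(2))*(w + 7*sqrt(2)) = w^2 + sqrt(2)*w - 84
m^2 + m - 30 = (m - 5)*(m + 6)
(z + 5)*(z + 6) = z^2 + 11*z + 30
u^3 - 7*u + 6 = (u - 2)*(u - 1)*(u + 3)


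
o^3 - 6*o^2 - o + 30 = (o - 5)*(o - 3)*(o + 2)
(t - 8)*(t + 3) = t^2 - 5*t - 24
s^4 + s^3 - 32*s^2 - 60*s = s*(s - 6)*(s + 2)*(s + 5)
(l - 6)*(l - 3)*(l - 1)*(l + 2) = l^4 - 8*l^3 + 7*l^2 + 36*l - 36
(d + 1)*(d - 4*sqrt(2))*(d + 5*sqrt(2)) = d^3 + d^2 + sqrt(2)*d^2 - 40*d + sqrt(2)*d - 40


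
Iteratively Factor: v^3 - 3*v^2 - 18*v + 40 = (v - 5)*(v^2 + 2*v - 8) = (v - 5)*(v - 2)*(v + 4)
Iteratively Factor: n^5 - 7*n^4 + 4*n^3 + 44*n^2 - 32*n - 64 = (n + 1)*(n^4 - 8*n^3 + 12*n^2 + 32*n - 64) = (n + 1)*(n + 2)*(n^3 - 10*n^2 + 32*n - 32) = (n - 2)*(n + 1)*(n + 2)*(n^2 - 8*n + 16) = (n - 4)*(n - 2)*(n + 1)*(n + 2)*(n - 4)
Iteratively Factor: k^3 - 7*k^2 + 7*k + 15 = (k - 3)*(k^2 - 4*k - 5) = (k - 5)*(k - 3)*(k + 1)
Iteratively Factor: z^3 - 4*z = (z - 2)*(z^2 + 2*z) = z*(z - 2)*(z + 2)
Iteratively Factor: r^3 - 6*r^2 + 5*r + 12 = (r - 4)*(r^2 - 2*r - 3) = (r - 4)*(r - 3)*(r + 1)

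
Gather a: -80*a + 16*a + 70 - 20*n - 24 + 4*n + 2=-64*a - 16*n + 48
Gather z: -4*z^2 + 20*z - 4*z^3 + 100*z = -4*z^3 - 4*z^2 + 120*z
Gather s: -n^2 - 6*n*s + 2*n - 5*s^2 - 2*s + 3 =-n^2 + 2*n - 5*s^2 + s*(-6*n - 2) + 3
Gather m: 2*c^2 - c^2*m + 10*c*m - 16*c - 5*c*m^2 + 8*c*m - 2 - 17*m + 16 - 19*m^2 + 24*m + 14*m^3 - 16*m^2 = 2*c^2 - 16*c + 14*m^3 + m^2*(-5*c - 35) + m*(-c^2 + 18*c + 7) + 14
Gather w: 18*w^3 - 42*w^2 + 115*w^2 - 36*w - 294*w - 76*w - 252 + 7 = 18*w^3 + 73*w^2 - 406*w - 245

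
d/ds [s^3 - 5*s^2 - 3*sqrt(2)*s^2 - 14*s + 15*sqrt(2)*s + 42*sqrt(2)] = 3*s^2 - 10*s - 6*sqrt(2)*s - 14 + 15*sqrt(2)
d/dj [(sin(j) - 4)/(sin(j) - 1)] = 3*cos(j)/(sin(j) - 1)^2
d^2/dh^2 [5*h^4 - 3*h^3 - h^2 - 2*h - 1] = 60*h^2 - 18*h - 2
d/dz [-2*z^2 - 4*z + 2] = -4*z - 4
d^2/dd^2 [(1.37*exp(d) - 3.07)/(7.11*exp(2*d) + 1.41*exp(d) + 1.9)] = (69.256377*exp(4*d) - 634.514175*exp(3*d) - 203.375151*exp(2*d) + 156.116823*exp(d) + 13.17023)*exp(d)/(359.425431*exp(6*d) + 213.835383*exp(5*d) + 330.553143*exp(4*d) + 117.089361*exp(3*d) + 88.33347*exp(2*d) + 15.2703*exp(d) + 6.859)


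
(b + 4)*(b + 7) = b^2 + 11*b + 28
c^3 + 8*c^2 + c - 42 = (c - 2)*(c + 3)*(c + 7)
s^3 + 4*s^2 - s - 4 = (s - 1)*(s + 1)*(s + 4)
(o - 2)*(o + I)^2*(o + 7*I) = o^4 - 2*o^3 + 9*I*o^3 - 15*o^2 - 18*I*o^2 + 30*o - 7*I*o + 14*I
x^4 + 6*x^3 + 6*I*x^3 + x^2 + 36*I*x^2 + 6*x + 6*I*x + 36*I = (x + 6)*(x - I)*(x + I)*(x + 6*I)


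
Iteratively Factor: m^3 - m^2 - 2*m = (m - 2)*(m^2 + m) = m*(m - 2)*(m + 1)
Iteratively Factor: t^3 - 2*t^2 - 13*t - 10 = (t - 5)*(t^2 + 3*t + 2) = (t - 5)*(t + 2)*(t + 1)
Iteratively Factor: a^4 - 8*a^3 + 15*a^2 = (a)*(a^3 - 8*a^2 + 15*a) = a^2*(a^2 - 8*a + 15) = a^2*(a - 5)*(a - 3)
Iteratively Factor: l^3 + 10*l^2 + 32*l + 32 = (l + 4)*(l^2 + 6*l + 8) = (l + 4)^2*(l + 2)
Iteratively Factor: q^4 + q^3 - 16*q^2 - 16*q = (q)*(q^3 + q^2 - 16*q - 16) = q*(q - 4)*(q^2 + 5*q + 4) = q*(q - 4)*(q + 4)*(q + 1)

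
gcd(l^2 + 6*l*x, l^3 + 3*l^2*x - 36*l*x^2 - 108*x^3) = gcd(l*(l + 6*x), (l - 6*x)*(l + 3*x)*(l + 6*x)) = l + 6*x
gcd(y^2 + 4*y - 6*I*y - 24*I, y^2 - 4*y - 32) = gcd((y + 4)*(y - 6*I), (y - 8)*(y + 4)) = y + 4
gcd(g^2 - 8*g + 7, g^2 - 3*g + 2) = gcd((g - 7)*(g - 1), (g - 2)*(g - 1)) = g - 1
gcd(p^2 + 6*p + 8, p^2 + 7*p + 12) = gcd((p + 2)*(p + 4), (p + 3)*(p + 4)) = p + 4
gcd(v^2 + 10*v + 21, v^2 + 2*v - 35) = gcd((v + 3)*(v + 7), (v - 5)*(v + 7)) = v + 7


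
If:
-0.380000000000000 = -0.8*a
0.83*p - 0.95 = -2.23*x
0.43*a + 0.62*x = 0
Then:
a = 0.48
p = 2.03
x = -0.33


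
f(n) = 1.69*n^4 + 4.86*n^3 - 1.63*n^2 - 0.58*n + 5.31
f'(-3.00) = -42.10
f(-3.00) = -1.95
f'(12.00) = 13741.10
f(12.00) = 43205.55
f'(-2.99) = -41.19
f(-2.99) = -2.37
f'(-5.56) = -693.64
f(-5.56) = 737.86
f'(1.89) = 90.98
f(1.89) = 52.77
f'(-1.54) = 14.33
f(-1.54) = -5.91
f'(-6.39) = -1148.22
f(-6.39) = 1492.07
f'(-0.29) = 1.43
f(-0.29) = 5.23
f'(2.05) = 112.25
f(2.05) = 68.99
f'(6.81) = 2788.33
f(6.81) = 5095.41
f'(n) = 6.76*n^3 + 14.58*n^2 - 3.26*n - 0.58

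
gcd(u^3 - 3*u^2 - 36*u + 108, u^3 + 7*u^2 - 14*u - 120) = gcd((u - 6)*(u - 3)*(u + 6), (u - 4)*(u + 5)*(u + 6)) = u + 6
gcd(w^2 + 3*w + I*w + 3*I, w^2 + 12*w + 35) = 1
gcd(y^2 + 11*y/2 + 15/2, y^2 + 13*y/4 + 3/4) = y + 3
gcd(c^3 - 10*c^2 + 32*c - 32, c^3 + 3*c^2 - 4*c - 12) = c - 2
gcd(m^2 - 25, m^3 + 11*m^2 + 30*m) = m + 5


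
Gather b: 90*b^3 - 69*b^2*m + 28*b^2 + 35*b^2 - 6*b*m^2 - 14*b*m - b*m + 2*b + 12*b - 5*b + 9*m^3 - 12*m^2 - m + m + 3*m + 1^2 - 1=90*b^3 + b^2*(63 - 69*m) + b*(-6*m^2 - 15*m + 9) + 9*m^3 - 12*m^2 + 3*m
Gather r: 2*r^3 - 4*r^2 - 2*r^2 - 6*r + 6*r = 2*r^3 - 6*r^2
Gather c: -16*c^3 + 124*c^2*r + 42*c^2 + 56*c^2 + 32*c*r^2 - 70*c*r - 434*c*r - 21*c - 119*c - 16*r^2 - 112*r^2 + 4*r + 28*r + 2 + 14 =-16*c^3 + c^2*(124*r + 98) + c*(32*r^2 - 504*r - 140) - 128*r^2 + 32*r + 16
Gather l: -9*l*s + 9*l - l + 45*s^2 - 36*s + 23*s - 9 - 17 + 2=l*(8 - 9*s) + 45*s^2 - 13*s - 24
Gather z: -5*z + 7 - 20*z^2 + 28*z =-20*z^2 + 23*z + 7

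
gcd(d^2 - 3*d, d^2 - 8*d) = d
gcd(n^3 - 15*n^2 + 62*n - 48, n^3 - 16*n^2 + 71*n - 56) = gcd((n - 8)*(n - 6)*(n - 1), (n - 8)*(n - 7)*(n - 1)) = n^2 - 9*n + 8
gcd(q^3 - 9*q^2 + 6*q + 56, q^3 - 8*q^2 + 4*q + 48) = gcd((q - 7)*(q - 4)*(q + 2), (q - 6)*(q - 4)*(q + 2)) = q^2 - 2*q - 8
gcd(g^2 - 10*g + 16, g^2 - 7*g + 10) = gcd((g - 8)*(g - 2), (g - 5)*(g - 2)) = g - 2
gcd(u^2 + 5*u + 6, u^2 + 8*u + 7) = 1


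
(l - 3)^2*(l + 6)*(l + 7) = l^4 + 7*l^3 - 27*l^2 - 135*l + 378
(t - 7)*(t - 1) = t^2 - 8*t + 7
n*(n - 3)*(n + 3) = n^3 - 9*n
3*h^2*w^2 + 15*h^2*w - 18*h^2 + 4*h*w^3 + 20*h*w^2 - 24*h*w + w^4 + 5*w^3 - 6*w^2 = (h + w)*(3*h + w)*(w - 1)*(w + 6)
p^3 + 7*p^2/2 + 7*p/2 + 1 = (p + 1/2)*(p + 1)*(p + 2)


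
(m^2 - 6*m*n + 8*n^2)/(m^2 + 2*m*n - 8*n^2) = (m - 4*n)/(m + 4*n)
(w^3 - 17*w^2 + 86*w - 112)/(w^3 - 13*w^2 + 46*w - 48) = (w - 7)/(w - 3)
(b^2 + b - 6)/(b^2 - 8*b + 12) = (b + 3)/(b - 6)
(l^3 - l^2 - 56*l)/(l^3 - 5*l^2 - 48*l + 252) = l*(l - 8)/(l^2 - 12*l + 36)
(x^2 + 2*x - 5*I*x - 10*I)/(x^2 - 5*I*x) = (x + 2)/x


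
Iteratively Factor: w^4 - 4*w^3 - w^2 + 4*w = (w)*(w^3 - 4*w^2 - w + 4) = w*(w - 1)*(w^2 - 3*w - 4) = w*(w - 4)*(w - 1)*(w + 1)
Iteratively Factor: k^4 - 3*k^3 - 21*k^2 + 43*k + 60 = (k - 3)*(k^3 - 21*k - 20) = (k - 3)*(k + 1)*(k^2 - k - 20) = (k - 5)*(k - 3)*(k + 1)*(k + 4)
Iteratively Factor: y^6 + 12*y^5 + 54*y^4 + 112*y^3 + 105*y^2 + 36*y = (y + 1)*(y^5 + 11*y^4 + 43*y^3 + 69*y^2 + 36*y) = (y + 1)*(y + 3)*(y^4 + 8*y^3 + 19*y^2 + 12*y) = (y + 1)^2*(y + 3)*(y^3 + 7*y^2 + 12*y) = (y + 1)^2*(y + 3)^2*(y^2 + 4*y) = (y + 1)^2*(y + 3)^2*(y + 4)*(y)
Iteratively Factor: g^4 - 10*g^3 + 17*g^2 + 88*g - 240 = (g + 3)*(g^3 - 13*g^2 + 56*g - 80) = (g - 4)*(g + 3)*(g^2 - 9*g + 20) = (g - 4)^2*(g + 3)*(g - 5)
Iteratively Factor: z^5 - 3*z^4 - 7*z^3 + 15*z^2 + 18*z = (z - 3)*(z^4 - 7*z^2 - 6*z) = (z - 3)^2*(z^3 + 3*z^2 + 2*z) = z*(z - 3)^2*(z^2 + 3*z + 2) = z*(z - 3)^2*(z + 2)*(z + 1)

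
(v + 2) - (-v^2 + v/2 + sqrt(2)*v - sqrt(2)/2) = v^2 - sqrt(2)*v + v/2 + sqrt(2)/2 + 2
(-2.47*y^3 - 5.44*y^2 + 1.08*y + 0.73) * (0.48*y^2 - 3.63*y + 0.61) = -1.1856*y^5 + 6.3549*y^4 + 18.7589*y^3 - 6.8884*y^2 - 1.9911*y + 0.4453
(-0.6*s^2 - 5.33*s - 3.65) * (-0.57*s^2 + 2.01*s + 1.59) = 0.342*s^4 + 1.8321*s^3 - 9.5868*s^2 - 15.8112*s - 5.8035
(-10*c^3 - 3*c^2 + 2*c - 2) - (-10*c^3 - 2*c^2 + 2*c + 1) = -c^2 - 3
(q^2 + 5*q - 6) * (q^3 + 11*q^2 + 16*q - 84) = q^5 + 16*q^4 + 65*q^3 - 70*q^2 - 516*q + 504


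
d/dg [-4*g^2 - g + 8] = -8*g - 1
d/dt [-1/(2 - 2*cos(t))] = sin(t)/(2*(cos(t) - 1)^2)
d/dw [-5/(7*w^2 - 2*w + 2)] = 10*(7*w - 1)/(7*w^2 - 2*w + 2)^2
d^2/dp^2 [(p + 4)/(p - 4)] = 16/(p - 4)^3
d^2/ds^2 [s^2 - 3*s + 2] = 2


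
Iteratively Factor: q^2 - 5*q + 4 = (q - 4)*(q - 1)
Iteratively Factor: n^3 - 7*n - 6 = (n + 1)*(n^2 - n - 6) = (n + 1)*(n + 2)*(n - 3)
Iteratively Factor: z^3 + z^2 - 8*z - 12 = (z + 2)*(z^2 - z - 6) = (z - 3)*(z + 2)*(z + 2)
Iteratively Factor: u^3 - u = (u + 1)*(u^2 - u) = u*(u + 1)*(u - 1)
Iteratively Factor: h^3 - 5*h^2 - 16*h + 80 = (h + 4)*(h^2 - 9*h + 20) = (h - 5)*(h + 4)*(h - 4)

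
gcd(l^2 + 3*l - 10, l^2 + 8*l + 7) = 1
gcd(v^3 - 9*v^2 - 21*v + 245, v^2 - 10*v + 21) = v - 7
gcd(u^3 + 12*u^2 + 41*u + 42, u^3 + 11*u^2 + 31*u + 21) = u^2 + 10*u + 21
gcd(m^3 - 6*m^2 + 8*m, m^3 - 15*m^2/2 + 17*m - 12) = m^2 - 6*m + 8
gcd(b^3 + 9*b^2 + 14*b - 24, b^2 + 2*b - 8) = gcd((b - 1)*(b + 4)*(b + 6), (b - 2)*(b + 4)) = b + 4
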